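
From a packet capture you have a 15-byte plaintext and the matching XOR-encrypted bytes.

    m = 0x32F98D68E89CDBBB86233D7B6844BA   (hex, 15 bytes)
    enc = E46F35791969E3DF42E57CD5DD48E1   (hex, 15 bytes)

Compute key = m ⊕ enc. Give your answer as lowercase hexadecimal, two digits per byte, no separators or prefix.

d696b811f1f53864c4c641aeb50c5b

Since enc = m ⊕ key, XORing both sides with m gives key = m ⊕ enc.
 50 xor 228 = 214
249 xor 111 = 150
141 xor  53 = 184
104 xor 121 =  17
232 xor  25 = 241
156 xor 105 = 245
219 xor 227 =  56
187 xor 223 = 100
134 xor  66 = 196
 35 xor 229 = 198
 61 xor 124 =  65
123 xor 213 = 174
104 xor 221 = 181
 68 xor  72 =  12
186 xor 225 =  91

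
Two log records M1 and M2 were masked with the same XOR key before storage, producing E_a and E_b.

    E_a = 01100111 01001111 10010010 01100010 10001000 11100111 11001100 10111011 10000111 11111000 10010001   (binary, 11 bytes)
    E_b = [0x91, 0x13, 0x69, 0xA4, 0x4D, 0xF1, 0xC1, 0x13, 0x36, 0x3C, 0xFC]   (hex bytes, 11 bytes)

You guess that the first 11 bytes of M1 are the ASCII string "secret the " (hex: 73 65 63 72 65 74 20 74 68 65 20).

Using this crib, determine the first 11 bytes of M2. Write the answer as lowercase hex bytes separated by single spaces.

85 39 98 b4 a0 62 2d dc d9 a1 4d

First, E_a ⊕ E_b = (M1 ⊕ K) ⊕ (M2 ⊕ K) = M1 ⊕ M2, so the key drops out. Then M2 = (M1 ⊕ M2) ⊕ M1 over the first 11 bytes.
byte 0: (67 ^ 91) ^ 73 = f6 ^ 73 = 85
byte 1: (4f ^ 13) ^ 65 = 5c ^ 65 = 39
byte 2: (92 ^ 69) ^ 63 = fb ^ 63 = 98
byte 3: (62 ^ a4) ^ 72 = c6 ^ 72 = b4
byte 4: (88 ^ 4d) ^ 65 = c5 ^ 65 = a0
byte 5: (e7 ^ f1) ^ 74 = 16 ^ 74 = 62
byte 6: (cc ^ c1) ^ 20 = 0d ^ 20 = 2d
byte 7: (bb ^ 13) ^ 74 = a8 ^ 74 = dc
byte 8: (87 ^ 36) ^ 68 = b1 ^ 68 = d9
byte 9: (f8 ^ 3c) ^ 65 = c4 ^ 65 = a1
byte 10: (91 ^ fc) ^ 20 = 6d ^ 20 = 4d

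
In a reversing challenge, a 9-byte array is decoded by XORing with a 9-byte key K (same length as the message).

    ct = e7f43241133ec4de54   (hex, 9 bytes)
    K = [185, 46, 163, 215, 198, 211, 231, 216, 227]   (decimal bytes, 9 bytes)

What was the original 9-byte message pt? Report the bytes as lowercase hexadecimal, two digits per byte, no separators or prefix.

5eda9196d5ed2306b7

11100111 XOR 10111001 = 01011110
11110100 XOR 00101110 = 11011010
00110010 XOR 10100011 = 10010001
01000001 XOR 11010111 = 10010110
00010011 XOR 11000110 = 11010101
00111110 XOR 11010011 = 11101101
11000100 XOR 11100111 = 00100011
11011110 XOR 11011000 = 00000110
01010100 XOR 11100011 = 10110111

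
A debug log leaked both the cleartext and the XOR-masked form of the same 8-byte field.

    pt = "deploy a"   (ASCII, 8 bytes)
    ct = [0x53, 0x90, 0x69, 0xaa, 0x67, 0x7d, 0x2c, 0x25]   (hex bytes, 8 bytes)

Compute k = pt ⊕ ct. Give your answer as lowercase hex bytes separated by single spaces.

37 f5 19 c6 08 04 0c 44

Since ct = pt ⊕ k, XORing both sides with pt gives k = pt ⊕ ct.
64 ⊕ 53 = 37
65 ⊕ 90 = f5
70 ⊕ 69 = 19
6c ⊕ aa = c6
6f ⊕ 67 = 08
79 ⊕ 7d = 04
20 ⊕ 2c = 0c
61 ⊕ 25 = 44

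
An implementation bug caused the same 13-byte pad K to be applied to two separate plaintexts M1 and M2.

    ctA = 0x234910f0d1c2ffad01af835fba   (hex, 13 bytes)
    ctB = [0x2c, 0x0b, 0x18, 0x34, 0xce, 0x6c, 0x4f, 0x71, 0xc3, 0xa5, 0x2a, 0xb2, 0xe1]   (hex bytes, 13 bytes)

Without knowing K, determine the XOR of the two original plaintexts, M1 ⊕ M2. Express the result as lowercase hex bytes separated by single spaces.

ctA ⊕ ctB = (M1 ⊕ K) ⊕ (M2 ⊕ K) = M1 ⊕ M2 — the shared key cancels under XOR.
23 XOR 2c = 0f
49 XOR 0b = 42
10 XOR 18 = 08
f0 XOR 34 = c4
d1 XOR ce = 1f
c2 XOR 6c = ae
ff XOR 4f = b0
ad XOR 71 = dc
01 XOR c3 = c2
af XOR a5 = 0a
83 XOR 2a = a9
5f XOR b2 = ed
ba XOR e1 = 5b

0f 42 08 c4 1f ae b0 dc c2 0a a9 ed 5b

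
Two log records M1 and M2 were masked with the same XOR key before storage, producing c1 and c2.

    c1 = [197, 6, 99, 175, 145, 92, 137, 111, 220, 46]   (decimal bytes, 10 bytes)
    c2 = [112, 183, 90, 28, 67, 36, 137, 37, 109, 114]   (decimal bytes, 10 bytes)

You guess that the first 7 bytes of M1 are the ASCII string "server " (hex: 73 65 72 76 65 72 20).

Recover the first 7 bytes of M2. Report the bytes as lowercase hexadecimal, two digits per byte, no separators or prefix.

c6d44bc5b70a20

First, c1 ⊕ c2 = (M1 ⊕ K) ⊕ (M2 ⊕ K) = M1 ⊕ M2, so the key drops out. Then M2 = (M1 ⊕ M2) ⊕ M1 over the first 7 bytes.
byte 0: (c5 xor 70) xor 73 = b5 xor 73 = c6
byte 1: (06 xor b7) xor 65 = b1 xor 65 = d4
byte 2: (63 xor 5a) xor 72 = 39 xor 72 = 4b
byte 3: (af xor 1c) xor 76 = b3 xor 76 = c5
byte 4: (91 xor 43) xor 65 = d2 xor 65 = b7
byte 5: (5c xor 24) xor 72 = 78 xor 72 = 0a
byte 6: (89 xor 89) xor 20 = 00 xor 20 = 20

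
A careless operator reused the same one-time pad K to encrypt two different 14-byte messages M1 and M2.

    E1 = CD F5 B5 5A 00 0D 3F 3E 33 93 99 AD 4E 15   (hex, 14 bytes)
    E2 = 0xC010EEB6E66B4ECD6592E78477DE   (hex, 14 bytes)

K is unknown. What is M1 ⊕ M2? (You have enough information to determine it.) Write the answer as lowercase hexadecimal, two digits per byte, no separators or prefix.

E1 ⊕ E2 = (M1 ⊕ K) ⊕ (M2 ⊕ K) = M1 ⊕ M2 — the shared key cancels under XOR.
11001101 ⊕ 11000000 = 00001101
11110101 ⊕ 00010000 = 11100101
10110101 ⊕ 11101110 = 01011011
01011010 ⊕ 10110110 = 11101100
00000000 ⊕ 11100110 = 11100110
00001101 ⊕ 01101011 = 01100110
00111111 ⊕ 01001110 = 01110001
00111110 ⊕ 11001101 = 11110011
00110011 ⊕ 01100101 = 01010110
10010011 ⊕ 10010010 = 00000001
10011001 ⊕ 11100111 = 01111110
10101101 ⊕ 10000100 = 00101001
01001110 ⊕ 01110111 = 00111001
00010101 ⊕ 11011110 = 11001011

0de55bece66671f356017e2939cb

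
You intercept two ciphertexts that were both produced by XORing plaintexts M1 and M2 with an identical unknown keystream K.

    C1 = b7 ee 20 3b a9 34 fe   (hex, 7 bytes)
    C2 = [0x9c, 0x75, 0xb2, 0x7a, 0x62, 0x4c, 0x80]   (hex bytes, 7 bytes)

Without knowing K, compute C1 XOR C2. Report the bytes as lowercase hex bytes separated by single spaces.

2b 9b 92 41 cb 78 7e

C1 ⊕ C2 = (M1 ⊕ K) ⊕ (M2 ⊕ K) = M1 ⊕ M2 — the shared key cancels under XOR.
b7 XOR 9c = 2b
ee XOR 75 = 9b
20 XOR b2 = 92
3b XOR 7a = 41
a9 XOR 62 = cb
34 XOR 4c = 78
fe XOR 80 = 7e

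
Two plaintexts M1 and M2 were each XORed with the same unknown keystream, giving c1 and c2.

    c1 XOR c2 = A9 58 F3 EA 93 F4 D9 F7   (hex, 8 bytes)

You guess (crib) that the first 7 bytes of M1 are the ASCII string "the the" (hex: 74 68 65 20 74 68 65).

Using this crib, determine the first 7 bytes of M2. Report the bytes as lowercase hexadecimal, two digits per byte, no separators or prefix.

dd3096cae79cbc

Since c1 ⊕ c2 = M1 ⊕ M2, XORing with the guessed M1 bytes yields the corresponding M2 bytes: M2 = (c1 ⊕ c2) ⊕ M1.
byte 0: 10101001 ⊕ 01110100 = 11011101
byte 1: 01011000 ⊕ 01101000 = 00110000
byte 2: 11110011 ⊕ 01100101 = 10010110
byte 3: 11101010 ⊕ 00100000 = 11001010
byte 4: 10010011 ⊕ 01110100 = 11100111
byte 5: 11110100 ⊕ 01101000 = 10011100
byte 6: 11011001 ⊕ 01100101 = 10111100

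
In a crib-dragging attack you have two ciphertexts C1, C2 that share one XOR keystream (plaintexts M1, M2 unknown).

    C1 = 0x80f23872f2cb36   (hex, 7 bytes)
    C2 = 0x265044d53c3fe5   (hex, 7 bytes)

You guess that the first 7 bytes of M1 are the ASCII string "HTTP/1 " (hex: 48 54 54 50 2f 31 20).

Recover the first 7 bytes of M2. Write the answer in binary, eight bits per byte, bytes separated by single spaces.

11101110 11110110 00101000 11110111 11100001 11000101 11110011

First, C1 ⊕ C2 = (M1 ⊕ K) ⊕ (M2 ⊕ K) = M1 ⊕ M2, so the key drops out. Then M2 = (M1 ⊕ M2) ⊕ M1 over the first 7 bytes.
byte 0: (80 xor 26) xor 48 = a6 xor 48 = ee
byte 1: (f2 xor 50) xor 54 = a2 xor 54 = f6
byte 2: (38 xor 44) xor 54 = 7c xor 54 = 28
byte 3: (72 xor d5) xor 50 = a7 xor 50 = f7
byte 4: (f2 xor 3c) xor 2f = ce xor 2f = e1
byte 5: (cb xor 3f) xor 31 = f4 xor 31 = c5
byte 6: (36 xor e5) xor 20 = d3 xor 20 = f3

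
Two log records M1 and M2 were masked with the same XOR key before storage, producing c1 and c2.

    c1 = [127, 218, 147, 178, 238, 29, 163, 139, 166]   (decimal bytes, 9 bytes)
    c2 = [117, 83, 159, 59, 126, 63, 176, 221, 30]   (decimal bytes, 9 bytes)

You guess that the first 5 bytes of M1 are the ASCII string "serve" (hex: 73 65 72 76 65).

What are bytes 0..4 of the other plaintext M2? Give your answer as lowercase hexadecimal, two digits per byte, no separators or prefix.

First, c1 ⊕ c2 = (M1 ⊕ K) ⊕ (M2 ⊕ K) = M1 ⊕ M2, so the key drops out. Then M2 = (M1 ⊕ M2) ⊕ M1 over the first 5 bytes.
byte 0: (7f ⊕ 75) ⊕ 73 = 0a ⊕ 73 = 79
byte 1: (da ⊕ 53) ⊕ 65 = 89 ⊕ 65 = ec
byte 2: (93 ⊕ 9f) ⊕ 72 = 0c ⊕ 72 = 7e
byte 3: (b2 ⊕ 3b) ⊕ 76 = 89 ⊕ 76 = ff
byte 4: (ee ⊕ 7e) ⊕ 65 = 90 ⊕ 65 = f5

79ec7efff5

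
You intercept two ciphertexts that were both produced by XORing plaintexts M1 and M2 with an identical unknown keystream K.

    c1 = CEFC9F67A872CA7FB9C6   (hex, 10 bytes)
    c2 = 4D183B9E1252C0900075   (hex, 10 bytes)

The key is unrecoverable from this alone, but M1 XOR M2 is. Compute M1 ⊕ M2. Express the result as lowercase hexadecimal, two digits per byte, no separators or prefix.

c1 ⊕ c2 = (M1 ⊕ K) ⊕ (M2 ⊕ K) = M1 ⊕ M2 — the shared key cancels under XOR.
206 ⊕  77 = 131
252 ⊕  24 = 228
159 ⊕  59 = 164
103 ⊕ 158 = 249
168 ⊕  18 = 186
114 ⊕  82 =  32
202 ⊕ 192 =  10
127 ⊕ 144 = 239
185 ⊕   0 = 185
198 ⊕ 117 = 179

83e4a4f9ba200aefb9b3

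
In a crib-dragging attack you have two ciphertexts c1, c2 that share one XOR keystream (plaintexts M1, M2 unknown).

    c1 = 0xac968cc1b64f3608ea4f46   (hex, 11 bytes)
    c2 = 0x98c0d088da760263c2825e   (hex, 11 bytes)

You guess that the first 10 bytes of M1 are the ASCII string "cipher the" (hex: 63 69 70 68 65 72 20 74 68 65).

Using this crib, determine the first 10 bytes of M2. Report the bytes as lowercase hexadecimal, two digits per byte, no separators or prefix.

573f2c21094b141f40a8

First, c1 ⊕ c2 = (M1 ⊕ K) ⊕ (M2 ⊕ K) = M1 ⊕ M2, so the key drops out. Then M2 = (M1 ⊕ M2) ⊕ M1 over the first 10 bytes.
byte 0: (ac xor 98) xor 63 = 34 xor 63 = 57
byte 1: (96 xor c0) xor 69 = 56 xor 69 = 3f
byte 2: (8c xor d0) xor 70 = 5c xor 70 = 2c
byte 3: (c1 xor 88) xor 68 = 49 xor 68 = 21
byte 4: (b6 xor da) xor 65 = 6c xor 65 = 09
byte 5: (4f xor 76) xor 72 = 39 xor 72 = 4b
byte 6: (36 xor 02) xor 20 = 34 xor 20 = 14
byte 7: (08 xor 63) xor 74 = 6b xor 74 = 1f
byte 8: (ea xor c2) xor 68 = 28 xor 68 = 40
byte 9: (4f xor 82) xor 65 = cd xor 65 = a8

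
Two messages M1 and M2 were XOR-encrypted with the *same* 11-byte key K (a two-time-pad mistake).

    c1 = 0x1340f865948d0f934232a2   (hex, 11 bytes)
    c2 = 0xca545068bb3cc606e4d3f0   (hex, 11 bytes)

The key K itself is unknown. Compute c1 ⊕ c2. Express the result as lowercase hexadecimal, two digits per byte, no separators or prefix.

c1 ⊕ c2 = (M1 ⊕ K) ⊕ (M2 ⊕ K) = M1 ⊕ M2 — the shared key cancels under XOR.
13 XOR ca = d9
40 XOR 54 = 14
f8 XOR 50 = a8
65 XOR 68 = 0d
94 XOR bb = 2f
8d XOR 3c = b1
0f XOR c6 = c9
93 XOR 06 = 95
42 XOR e4 = a6
32 XOR d3 = e1
a2 XOR f0 = 52

d914a80d2fb1c995a6e152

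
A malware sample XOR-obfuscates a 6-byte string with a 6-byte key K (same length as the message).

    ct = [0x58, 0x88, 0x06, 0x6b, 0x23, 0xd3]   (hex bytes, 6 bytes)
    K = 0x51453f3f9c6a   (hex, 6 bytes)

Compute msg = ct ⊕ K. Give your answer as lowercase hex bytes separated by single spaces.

XOR is its own inverse, so applying the key byte-wise gives the result directly.
58 XOR 51 = 09
88 XOR 45 = cd
06 XOR 3f = 39
6b XOR 3f = 54
23 XOR 9c = bf
d3 XOR 6a = b9

09 cd 39 54 bf b9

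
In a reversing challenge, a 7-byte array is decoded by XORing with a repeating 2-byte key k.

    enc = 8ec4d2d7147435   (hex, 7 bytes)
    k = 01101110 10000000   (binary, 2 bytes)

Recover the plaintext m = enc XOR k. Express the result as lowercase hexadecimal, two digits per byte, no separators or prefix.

e044bc577af45b

The 2-byte key repeats, so the effective keystream is 6e 80 6e 80 6e 80 6e.
byte 0: 8e XOR 6e = e0
byte 1: c4 XOR 80 = 44
byte 2: d2 XOR 6e = bc
byte 3: d7 XOR 80 = 57
byte 4: 14 XOR 6e = 7a
byte 5: 74 XOR 80 = f4
byte 6: 35 XOR 6e = 5b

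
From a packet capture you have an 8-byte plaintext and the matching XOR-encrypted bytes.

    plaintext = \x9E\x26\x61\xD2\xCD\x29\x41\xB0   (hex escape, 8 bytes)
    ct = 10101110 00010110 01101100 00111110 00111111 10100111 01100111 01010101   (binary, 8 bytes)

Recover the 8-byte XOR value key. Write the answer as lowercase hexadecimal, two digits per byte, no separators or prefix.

30300decf28e26e5

Since ct = plaintext ⊕ key, XORing both sides with plaintext gives key = plaintext ⊕ ct.
byte 0: 9e xor ae = 30
byte 1: 26 xor 16 = 30
byte 2: 61 xor 6c = 0d
byte 3: d2 xor 3e = ec
byte 4: cd xor 3f = f2
byte 5: 29 xor a7 = 8e
byte 6: 41 xor 67 = 26
byte 7: b0 xor 55 = e5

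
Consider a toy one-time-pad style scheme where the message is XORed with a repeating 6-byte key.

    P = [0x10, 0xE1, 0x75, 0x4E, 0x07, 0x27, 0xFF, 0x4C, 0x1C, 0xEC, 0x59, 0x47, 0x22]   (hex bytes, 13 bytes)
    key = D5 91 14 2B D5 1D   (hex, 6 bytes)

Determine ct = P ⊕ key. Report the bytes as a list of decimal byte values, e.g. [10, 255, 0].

The 6-byte key repeats, so the effective keystream is d5 91 14 2b d5 1d d5 91 14 2b d5 1d d5.
byte 0: 10 XOR d5 = c5
byte 1: e1 XOR 91 = 70
byte 2: 75 XOR 14 = 61
byte 3: 4e XOR 2b = 65
byte 4: 07 XOR d5 = d2
byte 5: 27 XOR 1d = 3a
byte 6: ff XOR d5 = 2a
byte 7: 4c XOR 91 = dd
byte 8: 1c XOR 14 = 08
byte 9: ec XOR 2b = c7
byte 10: 59 XOR d5 = 8c
byte 11: 47 XOR 1d = 5a
byte 12: 22 XOR d5 = f7

[197, 112, 97, 101, 210, 58, 42, 221, 8, 199, 140, 90, 247]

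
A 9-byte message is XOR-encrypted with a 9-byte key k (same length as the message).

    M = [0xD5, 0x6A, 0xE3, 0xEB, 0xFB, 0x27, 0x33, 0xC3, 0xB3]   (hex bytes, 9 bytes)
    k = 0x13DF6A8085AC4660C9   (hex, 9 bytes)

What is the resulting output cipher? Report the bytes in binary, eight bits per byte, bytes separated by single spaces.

XOR is its own inverse, so applying the key byte-wise gives the result directly.
d5 ⊕ 13 = c6
6a ⊕ df = b5
e3 ⊕ 6a = 89
eb ⊕ 80 = 6b
fb ⊕ 85 = 7e
27 ⊕ ac = 8b
33 ⊕ 46 = 75
c3 ⊕ 60 = a3
b3 ⊕ c9 = 7a

11000110 10110101 10001001 01101011 01111110 10001011 01110101 10100011 01111010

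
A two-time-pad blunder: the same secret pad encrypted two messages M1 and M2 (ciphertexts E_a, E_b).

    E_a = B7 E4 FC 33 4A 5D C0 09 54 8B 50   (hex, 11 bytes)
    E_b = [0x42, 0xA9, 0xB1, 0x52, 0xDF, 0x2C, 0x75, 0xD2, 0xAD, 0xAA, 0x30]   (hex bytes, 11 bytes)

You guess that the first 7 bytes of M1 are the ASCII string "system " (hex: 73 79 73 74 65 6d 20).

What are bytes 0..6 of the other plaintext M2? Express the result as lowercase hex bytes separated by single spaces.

First, E_a ⊕ E_b = (M1 ⊕ K) ⊕ (M2 ⊕ K) = M1 ⊕ M2, so the key drops out. Then M2 = (M1 ⊕ M2) ⊕ M1 over the first 7 bytes.
byte 0: (b7 xor 42) xor 73 = f5 xor 73 = 86
byte 1: (e4 xor a9) xor 79 = 4d xor 79 = 34
byte 2: (fc xor b1) xor 73 = 4d xor 73 = 3e
byte 3: (33 xor 52) xor 74 = 61 xor 74 = 15
byte 4: (4a xor df) xor 65 = 95 xor 65 = f0
byte 5: (5d xor 2c) xor 6d = 71 xor 6d = 1c
byte 6: (c0 xor 75) xor 20 = b5 xor 20 = 95

86 34 3e 15 f0 1c 95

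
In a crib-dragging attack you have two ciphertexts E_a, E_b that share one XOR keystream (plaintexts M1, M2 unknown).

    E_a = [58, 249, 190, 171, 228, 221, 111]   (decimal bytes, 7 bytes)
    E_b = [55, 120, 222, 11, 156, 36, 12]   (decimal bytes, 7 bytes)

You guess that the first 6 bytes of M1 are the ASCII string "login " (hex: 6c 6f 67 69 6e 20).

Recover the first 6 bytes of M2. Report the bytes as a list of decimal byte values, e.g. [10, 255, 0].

First, E_a ⊕ E_b = (M1 ⊕ K) ⊕ (M2 ⊕ K) = M1 ⊕ M2, so the key drops out. Then M2 = (M1 ⊕ M2) ⊕ M1 over the first 6 bytes.
byte 0: (3a xor 37) xor 6c = 0d xor 6c = 61
byte 1: (f9 xor 78) xor 6f = 81 xor 6f = ee
byte 2: (be xor de) xor 67 = 60 xor 67 = 07
byte 3: (ab xor 0b) xor 69 = a0 xor 69 = c9
byte 4: (e4 xor 9c) xor 6e = 78 xor 6e = 16
byte 5: (dd xor 24) xor 20 = f9 xor 20 = d9

[97, 238, 7, 201, 22, 217]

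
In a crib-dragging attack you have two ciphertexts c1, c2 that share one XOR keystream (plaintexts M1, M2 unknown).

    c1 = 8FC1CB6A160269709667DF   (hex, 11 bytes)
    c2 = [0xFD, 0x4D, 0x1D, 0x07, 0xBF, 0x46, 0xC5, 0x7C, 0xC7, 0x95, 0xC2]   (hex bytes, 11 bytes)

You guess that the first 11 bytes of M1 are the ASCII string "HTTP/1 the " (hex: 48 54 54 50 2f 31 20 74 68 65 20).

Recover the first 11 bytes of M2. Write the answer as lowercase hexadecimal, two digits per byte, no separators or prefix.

3ad8823d86758c7839973d

First, c1 ⊕ c2 = (M1 ⊕ K) ⊕ (M2 ⊕ K) = M1 ⊕ M2, so the key drops out. Then M2 = (M1 ⊕ M2) ⊕ M1 over the first 11 bytes.
byte 0: (8f ⊕ fd) ⊕ 48 = 72 ⊕ 48 = 3a
byte 1: (c1 ⊕ 4d) ⊕ 54 = 8c ⊕ 54 = d8
byte 2: (cb ⊕ 1d) ⊕ 54 = d6 ⊕ 54 = 82
byte 3: (6a ⊕ 07) ⊕ 50 = 6d ⊕ 50 = 3d
byte 4: (16 ⊕ bf) ⊕ 2f = a9 ⊕ 2f = 86
byte 5: (02 ⊕ 46) ⊕ 31 = 44 ⊕ 31 = 75
byte 6: (69 ⊕ c5) ⊕ 20 = ac ⊕ 20 = 8c
byte 7: (70 ⊕ 7c) ⊕ 74 = 0c ⊕ 74 = 78
byte 8: (96 ⊕ c7) ⊕ 68 = 51 ⊕ 68 = 39
byte 9: (67 ⊕ 95) ⊕ 65 = f2 ⊕ 65 = 97
byte 10: (df ⊕ c2) ⊕ 20 = 1d ⊕ 20 = 3d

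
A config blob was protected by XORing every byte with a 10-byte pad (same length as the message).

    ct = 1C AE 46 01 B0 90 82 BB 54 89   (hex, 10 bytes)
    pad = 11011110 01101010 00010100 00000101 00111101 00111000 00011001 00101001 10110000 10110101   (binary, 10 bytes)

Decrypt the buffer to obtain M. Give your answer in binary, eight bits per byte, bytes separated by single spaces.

11000010 11000100 01010010 00000100 10001101 10101000 10011011 10010010 11100100 00111100

XOR is its own inverse, so applying the key byte-wise gives the result directly.
byte 0: 1c xor de = c2
byte 1: ae xor 6a = c4
byte 2: 46 xor 14 = 52
byte 3: 01 xor 05 = 04
byte 4: b0 xor 3d = 8d
byte 5: 90 xor 38 = a8
byte 6: 82 xor 19 = 9b
byte 7: bb xor 29 = 92
byte 8: 54 xor b0 = e4
byte 9: 89 xor b5 = 3c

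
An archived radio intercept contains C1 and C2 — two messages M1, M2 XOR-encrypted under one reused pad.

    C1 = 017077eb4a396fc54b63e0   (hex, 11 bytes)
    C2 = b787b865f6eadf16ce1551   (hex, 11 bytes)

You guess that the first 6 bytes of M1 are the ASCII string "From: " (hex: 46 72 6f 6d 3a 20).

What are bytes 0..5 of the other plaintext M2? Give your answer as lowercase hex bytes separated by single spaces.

First, C1 ⊕ C2 = (M1 ⊕ K) ⊕ (M2 ⊕ K) = M1 ⊕ M2, so the key drops out. Then M2 = (M1 ⊕ M2) ⊕ M1 over the first 6 bytes.
byte 0: (01 XOR b7) XOR 46 = b6 XOR 46 = f0
byte 1: (70 XOR 87) XOR 72 = f7 XOR 72 = 85
byte 2: (77 XOR b8) XOR 6f = cf XOR 6f = a0
byte 3: (eb XOR 65) XOR 6d = 8e XOR 6d = e3
byte 4: (4a XOR f6) XOR 3a = bc XOR 3a = 86
byte 5: (39 XOR ea) XOR 20 = d3 XOR 20 = f3

f0 85 a0 e3 86 f3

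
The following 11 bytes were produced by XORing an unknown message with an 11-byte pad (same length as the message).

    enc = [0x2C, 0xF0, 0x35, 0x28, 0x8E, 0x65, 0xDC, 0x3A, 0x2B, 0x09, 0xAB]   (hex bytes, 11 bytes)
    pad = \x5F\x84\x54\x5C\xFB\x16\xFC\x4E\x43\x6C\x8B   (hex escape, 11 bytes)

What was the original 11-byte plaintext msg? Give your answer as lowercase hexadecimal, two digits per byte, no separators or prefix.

XOR is its own inverse, so applying the key byte-wise gives the result directly.
2c ^ 5f = 73
f0 ^ 84 = 74
35 ^ 54 = 61
28 ^ 5c = 74
8e ^ fb = 75
65 ^ 16 = 73
dc ^ fc = 20
3a ^ 4e = 74
2b ^ 43 = 68
09 ^ 6c = 65
ab ^ 8b = 20

7374617475732074686520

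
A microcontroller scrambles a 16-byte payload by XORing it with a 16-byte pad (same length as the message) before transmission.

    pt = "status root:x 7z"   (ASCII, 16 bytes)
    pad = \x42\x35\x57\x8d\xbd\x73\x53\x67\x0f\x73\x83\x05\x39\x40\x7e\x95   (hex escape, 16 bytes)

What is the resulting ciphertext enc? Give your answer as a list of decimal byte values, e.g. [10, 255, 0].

[49, 65, 54, 249, 200, 0, 115, 21, 96, 28, 247, 63, 65, 96, 73, 239]

byte 0: 115 XOR  66 =  49
byte 1: 116 XOR  53 =  65
byte 2:  97 XOR  87 =  54
byte 3: 116 XOR 141 = 249
byte 4: 117 XOR 189 = 200
byte 5: 115 XOR 115 =   0
byte 6:  32 XOR  83 = 115
byte 7: 114 XOR 103 =  21
byte 8: 111 XOR  15 =  96
byte 9: 111 XOR 115 =  28
byte 10: 116 XOR 131 = 247
byte 11:  58 XOR   5 =  63
byte 12: 120 XOR  57 =  65
byte 13:  32 XOR  64 =  96
byte 14:  55 XOR 126 =  73
byte 15: 122 XOR 149 = 239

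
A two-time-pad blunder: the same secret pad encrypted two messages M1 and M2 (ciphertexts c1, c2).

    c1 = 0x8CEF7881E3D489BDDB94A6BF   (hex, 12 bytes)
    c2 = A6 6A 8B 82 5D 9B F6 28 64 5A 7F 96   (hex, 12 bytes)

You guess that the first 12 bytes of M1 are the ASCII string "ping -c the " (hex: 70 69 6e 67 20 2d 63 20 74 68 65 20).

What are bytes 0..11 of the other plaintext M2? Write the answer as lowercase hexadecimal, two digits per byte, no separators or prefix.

First, c1 ⊕ c2 = (M1 ⊕ K) ⊕ (M2 ⊕ K) = M1 ⊕ M2, so the key drops out. Then M2 = (M1 ⊕ M2) ⊕ M1 over the first 12 bytes.
byte 0: (8c ⊕ a6) ⊕ 70 = 2a ⊕ 70 = 5a
byte 1: (ef ⊕ 6a) ⊕ 69 = 85 ⊕ 69 = ec
byte 2: (78 ⊕ 8b) ⊕ 6e = f3 ⊕ 6e = 9d
byte 3: (81 ⊕ 82) ⊕ 67 = 03 ⊕ 67 = 64
byte 4: (e3 ⊕ 5d) ⊕ 20 = be ⊕ 20 = 9e
byte 5: (d4 ⊕ 9b) ⊕ 2d = 4f ⊕ 2d = 62
byte 6: (89 ⊕ f6) ⊕ 63 = 7f ⊕ 63 = 1c
byte 7: (bd ⊕ 28) ⊕ 20 = 95 ⊕ 20 = b5
byte 8: (db ⊕ 64) ⊕ 74 = bf ⊕ 74 = cb
byte 9: (94 ⊕ 5a) ⊕ 68 = ce ⊕ 68 = a6
byte 10: (a6 ⊕ 7f) ⊕ 65 = d9 ⊕ 65 = bc
byte 11: (bf ⊕ 96) ⊕ 20 = 29 ⊕ 20 = 09

5aec9d649e621cb5cba6bc09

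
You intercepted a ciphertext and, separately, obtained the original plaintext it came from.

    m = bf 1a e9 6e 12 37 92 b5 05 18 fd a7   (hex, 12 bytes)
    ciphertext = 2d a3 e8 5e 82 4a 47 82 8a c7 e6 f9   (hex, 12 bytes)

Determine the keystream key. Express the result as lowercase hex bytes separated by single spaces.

Since ciphertext = m ⊕ key, XORing both sides with m gives key = m ⊕ ciphertext.
191 ⊕  45 = 146
 26 ⊕ 163 = 185
233 ⊕ 232 =   1
110 ⊕  94 =  48
 18 ⊕ 130 = 144
 55 ⊕  74 = 125
146 ⊕  71 = 213
181 ⊕ 130 =  55
  5 ⊕ 138 = 143
 24 ⊕ 199 = 223
253 ⊕ 230 =  27
167 ⊕ 249 =  94

92 b9 01 30 90 7d d5 37 8f df 1b 5e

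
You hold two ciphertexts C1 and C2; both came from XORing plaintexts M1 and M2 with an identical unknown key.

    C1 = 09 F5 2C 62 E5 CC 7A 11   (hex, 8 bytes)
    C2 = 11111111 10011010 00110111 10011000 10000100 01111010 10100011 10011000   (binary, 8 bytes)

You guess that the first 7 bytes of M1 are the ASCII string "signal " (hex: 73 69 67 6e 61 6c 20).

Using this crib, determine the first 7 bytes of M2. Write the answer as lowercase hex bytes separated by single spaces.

85 06 7c 94 00 da f9

First, C1 ⊕ C2 = (M1 ⊕ K) ⊕ (M2 ⊕ K) = M1 ⊕ M2, so the key drops out. Then M2 = (M1 ⊕ M2) ⊕ M1 over the first 7 bytes.
byte 0: (09 XOR ff) XOR 73 = f6 XOR 73 = 85
byte 1: (f5 XOR 9a) XOR 69 = 6f XOR 69 = 06
byte 2: (2c XOR 37) XOR 67 = 1b XOR 67 = 7c
byte 3: (62 XOR 98) XOR 6e = fa XOR 6e = 94
byte 4: (e5 XOR 84) XOR 61 = 61 XOR 61 = 00
byte 5: (cc XOR 7a) XOR 6c = b6 XOR 6c = da
byte 6: (7a XOR a3) XOR 20 = d9 XOR 20 = f9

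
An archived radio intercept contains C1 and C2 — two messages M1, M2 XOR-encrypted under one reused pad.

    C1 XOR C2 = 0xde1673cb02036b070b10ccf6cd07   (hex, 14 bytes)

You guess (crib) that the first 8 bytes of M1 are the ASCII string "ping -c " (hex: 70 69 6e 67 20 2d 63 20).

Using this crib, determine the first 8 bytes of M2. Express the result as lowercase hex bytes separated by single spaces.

Since C1 ⊕ C2 = M1 ⊕ M2, XORing with the guessed M1 bytes yields the corresponding M2 bytes: M2 = (C1 ⊕ C2) ⊕ M1.
byte 0: de xor 70 = ae
byte 1: 16 xor 69 = 7f
byte 2: 73 xor 6e = 1d
byte 3: cb xor 67 = ac
byte 4: 02 xor 20 = 22
byte 5: 03 xor 2d = 2e
byte 6: 6b xor 63 = 08
byte 7: 07 xor 20 = 27

ae 7f 1d ac 22 2e 08 27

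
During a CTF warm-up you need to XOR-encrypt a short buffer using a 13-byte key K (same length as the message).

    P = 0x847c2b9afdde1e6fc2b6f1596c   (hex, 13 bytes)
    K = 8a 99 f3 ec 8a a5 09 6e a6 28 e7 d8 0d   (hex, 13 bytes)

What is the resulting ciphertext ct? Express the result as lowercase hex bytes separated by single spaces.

84 ⊕ 8a = 0e
7c ⊕ 99 = e5
2b ⊕ f3 = d8
9a ⊕ ec = 76
fd ⊕ 8a = 77
de ⊕ a5 = 7b
1e ⊕ 09 = 17
6f ⊕ 6e = 01
c2 ⊕ a6 = 64
b6 ⊕ 28 = 9e
f1 ⊕ e7 = 16
59 ⊕ d8 = 81
6c ⊕ 0d = 61

0e e5 d8 76 77 7b 17 01 64 9e 16 81 61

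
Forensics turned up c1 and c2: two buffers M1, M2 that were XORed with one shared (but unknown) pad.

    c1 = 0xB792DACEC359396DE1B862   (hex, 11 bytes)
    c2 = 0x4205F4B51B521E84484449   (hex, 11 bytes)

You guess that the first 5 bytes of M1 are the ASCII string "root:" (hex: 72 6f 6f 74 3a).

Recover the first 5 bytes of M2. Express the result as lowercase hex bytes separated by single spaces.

First, c1 ⊕ c2 = (M1 ⊕ K) ⊕ (M2 ⊕ K) = M1 ⊕ M2, so the key drops out. Then M2 = (M1 ⊕ M2) ⊕ M1 over the first 5 bytes.
byte 0: (b7 xor 42) xor 72 = f5 xor 72 = 87
byte 1: (92 xor 05) xor 6f = 97 xor 6f = f8
byte 2: (da xor f4) xor 6f = 2e xor 6f = 41
byte 3: (ce xor b5) xor 74 = 7b xor 74 = 0f
byte 4: (c3 xor 1b) xor 3a = d8 xor 3a = e2

87 f8 41 0f e2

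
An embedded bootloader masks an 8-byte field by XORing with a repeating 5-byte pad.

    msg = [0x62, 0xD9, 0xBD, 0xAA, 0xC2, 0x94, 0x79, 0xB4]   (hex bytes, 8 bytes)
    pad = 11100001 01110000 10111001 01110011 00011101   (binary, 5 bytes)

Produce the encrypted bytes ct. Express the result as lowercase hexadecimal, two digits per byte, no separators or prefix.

83a904d9df75090d

The 5-byte key repeats, so the effective keystream is e1 70 b9 73 1d e1 70 b9.
byte 0: 62 ^ e1 = 83
byte 1: d9 ^ 70 = a9
byte 2: bd ^ b9 = 04
byte 3: aa ^ 73 = d9
byte 4: c2 ^ 1d = df
byte 5: 94 ^ e1 = 75
byte 6: 79 ^ 70 = 09
byte 7: b4 ^ b9 = 0d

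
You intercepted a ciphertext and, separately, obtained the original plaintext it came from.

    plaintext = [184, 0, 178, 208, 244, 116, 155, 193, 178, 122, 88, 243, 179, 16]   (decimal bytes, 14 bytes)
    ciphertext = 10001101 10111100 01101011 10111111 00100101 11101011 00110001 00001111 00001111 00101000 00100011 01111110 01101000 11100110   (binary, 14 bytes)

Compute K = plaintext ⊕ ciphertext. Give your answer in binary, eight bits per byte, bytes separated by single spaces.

00110101 10111100 11011001 01101111 11010001 10011111 10101010 11001110 10111101 01010010 01111011 10001101 11011011 11110110

Since ciphertext = plaintext ⊕ K, XORing both sides with plaintext gives K = plaintext ⊕ ciphertext.
b8 XOR 8d = 35
00 XOR bc = bc
b2 XOR 6b = d9
d0 XOR bf = 6f
f4 XOR 25 = d1
74 XOR eb = 9f
9b XOR 31 = aa
c1 XOR 0f = ce
b2 XOR 0f = bd
7a XOR 28 = 52
58 XOR 23 = 7b
f3 XOR 7e = 8d
b3 XOR 68 = db
10 XOR e6 = f6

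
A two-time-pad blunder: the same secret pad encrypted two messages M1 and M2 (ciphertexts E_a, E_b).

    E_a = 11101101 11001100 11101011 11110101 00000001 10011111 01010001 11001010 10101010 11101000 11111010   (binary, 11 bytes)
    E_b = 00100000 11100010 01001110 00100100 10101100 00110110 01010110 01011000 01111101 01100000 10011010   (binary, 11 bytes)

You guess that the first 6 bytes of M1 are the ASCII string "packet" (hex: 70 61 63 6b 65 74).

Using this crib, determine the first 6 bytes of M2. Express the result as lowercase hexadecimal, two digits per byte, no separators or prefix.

First, E_a ⊕ E_b = (M1 ⊕ K) ⊕ (M2 ⊕ K) = M1 ⊕ M2, so the key drops out. Then M2 = (M1 ⊕ M2) ⊕ M1 over the first 6 bytes.
byte 0: (ed ^ 20) ^ 70 = cd ^ 70 = bd
byte 1: (cc ^ e2) ^ 61 = 2e ^ 61 = 4f
byte 2: (eb ^ 4e) ^ 63 = a5 ^ 63 = c6
byte 3: (f5 ^ 24) ^ 6b = d1 ^ 6b = ba
byte 4: (01 ^ ac) ^ 65 = ad ^ 65 = c8
byte 5: (9f ^ 36) ^ 74 = a9 ^ 74 = dd

bd4fc6bac8dd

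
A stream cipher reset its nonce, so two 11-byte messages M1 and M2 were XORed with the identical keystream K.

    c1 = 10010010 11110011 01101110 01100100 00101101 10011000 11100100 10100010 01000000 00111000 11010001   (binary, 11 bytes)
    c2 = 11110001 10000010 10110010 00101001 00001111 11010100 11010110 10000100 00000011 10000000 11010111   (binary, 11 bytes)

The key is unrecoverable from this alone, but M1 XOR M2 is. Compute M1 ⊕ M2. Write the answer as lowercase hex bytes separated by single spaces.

63 71 dc 4d 22 4c 32 26 43 b8 06

c1 ⊕ c2 = (M1 ⊕ K) ⊕ (M2 ⊕ K) = M1 ⊕ M2 — the shared key cancels under XOR.
92 XOR f1 = 63
f3 XOR 82 = 71
6e XOR b2 = dc
64 XOR 29 = 4d
2d XOR 0f = 22
98 XOR d4 = 4c
e4 XOR d6 = 32
a2 XOR 84 = 26
40 XOR 03 = 43
38 XOR 80 = b8
d1 XOR d7 = 06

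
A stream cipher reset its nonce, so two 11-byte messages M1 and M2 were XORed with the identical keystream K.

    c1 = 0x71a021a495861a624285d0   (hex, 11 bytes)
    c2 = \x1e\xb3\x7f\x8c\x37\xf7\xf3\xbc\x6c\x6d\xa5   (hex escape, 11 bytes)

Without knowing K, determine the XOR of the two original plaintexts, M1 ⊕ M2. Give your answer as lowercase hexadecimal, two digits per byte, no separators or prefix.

c1 ⊕ c2 = (M1 ⊕ K) ⊕ (M2 ⊕ K) = M1 ⊕ M2 — the shared key cancels under XOR.
71 ^ 1e = 6f
a0 ^ b3 = 13
21 ^ 7f = 5e
a4 ^ 8c = 28
95 ^ 37 = a2
86 ^ f7 = 71
1a ^ f3 = e9
62 ^ bc = de
42 ^ 6c = 2e
85 ^ 6d = e8
d0 ^ a5 = 75

6f135e28a271e9de2ee875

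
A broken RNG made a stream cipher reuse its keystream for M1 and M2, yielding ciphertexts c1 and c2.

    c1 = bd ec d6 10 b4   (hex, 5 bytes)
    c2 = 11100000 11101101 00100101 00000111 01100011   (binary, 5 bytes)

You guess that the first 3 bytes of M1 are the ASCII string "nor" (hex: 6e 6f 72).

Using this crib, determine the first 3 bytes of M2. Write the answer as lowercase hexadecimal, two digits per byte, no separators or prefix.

336e81

First, c1 ⊕ c2 = (M1 ⊕ K) ⊕ (M2 ⊕ K) = M1 ⊕ M2, so the key drops out. Then M2 = (M1 ⊕ M2) ⊕ M1 over the first 3 bytes.
byte 0: (bd ⊕ e0) ⊕ 6e = 5d ⊕ 6e = 33
byte 1: (ec ⊕ ed) ⊕ 6f = 01 ⊕ 6f = 6e
byte 2: (d6 ⊕ 25) ⊕ 72 = f3 ⊕ 72 = 81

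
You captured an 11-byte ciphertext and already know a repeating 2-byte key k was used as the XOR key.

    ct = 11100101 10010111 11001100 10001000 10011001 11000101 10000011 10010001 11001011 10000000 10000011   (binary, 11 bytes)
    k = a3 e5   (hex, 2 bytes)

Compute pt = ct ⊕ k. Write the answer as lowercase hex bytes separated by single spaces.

46 72 6f 6d 3a 20 20 74 68 65 20

The 2-byte key repeats, so the effective keystream is a3 e5 a3 e5 a3 e5 a3 e5 a3 e5 a3.
byte 0: e5 ⊕ a3 = 46
byte 1: 97 ⊕ e5 = 72
byte 2: cc ⊕ a3 = 6f
byte 3: 88 ⊕ e5 = 6d
byte 4: 99 ⊕ a3 = 3a
byte 5: c5 ⊕ e5 = 20
byte 6: 83 ⊕ a3 = 20
byte 7: 91 ⊕ e5 = 74
byte 8: cb ⊕ a3 = 68
byte 9: 80 ⊕ e5 = 65
byte 10: 83 ⊕ a3 = 20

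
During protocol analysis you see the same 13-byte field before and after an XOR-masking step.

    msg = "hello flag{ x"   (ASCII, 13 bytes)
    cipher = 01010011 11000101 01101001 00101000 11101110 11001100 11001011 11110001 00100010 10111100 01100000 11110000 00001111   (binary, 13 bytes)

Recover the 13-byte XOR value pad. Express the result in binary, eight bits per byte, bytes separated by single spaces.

00111011 10100000 00000101 01000100 10000001 11101100 10101101 10011101 01000011 11011011 00011011 11010000 01110111

Since cipher = msg ⊕ pad, XORing both sides with msg gives pad = msg ⊕ cipher.
01101000 ⊕ 01010011 = 00111011
01100101 ⊕ 11000101 = 10100000
01101100 ⊕ 01101001 = 00000101
01101100 ⊕ 00101000 = 01000100
01101111 ⊕ 11101110 = 10000001
00100000 ⊕ 11001100 = 11101100
01100110 ⊕ 11001011 = 10101101
01101100 ⊕ 11110001 = 10011101
01100001 ⊕ 00100010 = 01000011
01100111 ⊕ 10111100 = 11011011
01111011 ⊕ 01100000 = 00011011
00100000 ⊕ 11110000 = 11010000
01111000 ⊕ 00001111 = 01110111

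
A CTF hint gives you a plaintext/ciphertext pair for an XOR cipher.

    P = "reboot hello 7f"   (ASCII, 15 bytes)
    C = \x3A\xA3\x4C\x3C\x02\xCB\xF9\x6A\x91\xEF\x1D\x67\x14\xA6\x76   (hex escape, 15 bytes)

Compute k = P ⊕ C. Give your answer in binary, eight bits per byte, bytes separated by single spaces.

01001000 11000110 00101110 01010011 01101101 10111111 11011001 00000010 11110100 10000011 01110001 00001000 00110100 10010001 00010000

Since C = P ⊕ k, XORing both sides with P gives k = P ⊕ C.
byte 0: 72 XOR 3a = 48
byte 1: 65 XOR a3 = c6
byte 2: 62 XOR 4c = 2e
byte 3: 6f XOR 3c = 53
byte 4: 6f XOR 02 = 6d
byte 5: 74 XOR cb = bf
byte 6: 20 XOR f9 = d9
byte 7: 68 XOR 6a = 02
byte 8: 65 XOR 91 = f4
byte 9: 6c XOR ef = 83
byte 10: 6c XOR 1d = 71
byte 11: 6f XOR 67 = 08
byte 12: 20 XOR 14 = 34
byte 13: 37 XOR a6 = 91
byte 14: 66 XOR 76 = 10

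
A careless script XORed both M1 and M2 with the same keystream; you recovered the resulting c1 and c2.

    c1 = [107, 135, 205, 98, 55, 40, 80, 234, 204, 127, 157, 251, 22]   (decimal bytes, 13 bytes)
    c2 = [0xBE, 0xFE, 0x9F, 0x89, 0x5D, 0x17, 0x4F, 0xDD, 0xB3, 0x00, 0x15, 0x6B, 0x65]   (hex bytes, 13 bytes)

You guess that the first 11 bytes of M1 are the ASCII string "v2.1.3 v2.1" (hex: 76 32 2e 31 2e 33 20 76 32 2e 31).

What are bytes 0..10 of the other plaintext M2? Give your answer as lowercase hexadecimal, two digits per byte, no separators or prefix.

a34b7cda440c3f414d51b9

First, c1 ⊕ c2 = (M1 ⊕ K) ⊕ (M2 ⊕ K) = M1 ⊕ M2, so the key drops out. Then M2 = (M1 ⊕ M2) ⊕ M1 over the first 11 bytes.
byte 0: (6b ⊕ be) ⊕ 76 = d5 ⊕ 76 = a3
byte 1: (87 ⊕ fe) ⊕ 32 = 79 ⊕ 32 = 4b
byte 2: (cd ⊕ 9f) ⊕ 2e = 52 ⊕ 2e = 7c
byte 3: (62 ⊕ 89) ⊕ 31 = eb ⊕ 31 = da
byte 4: (37 ⊕ 5d) ⊕ 2e = 6a ⊕ 2e = 44
byte 5: (28 ⊕ 17) ⊕ 33 = 3f ⊕ 33 = 0c
byte 6: (50 ⊕ 4f) ⊕ 20 = 1f ⊕ 20 = 3f
byte 7: (ea ⊕ dd) ⊕ 76 = 37 ⊕ 76 = 41
byte 8: (cc ⊕ b3) ⊕ 32 = 7f ⊕ 32 = 4d
byte 9: (7f ⊕ 00) ⊕ 2e = 7f ⊕ 2e = 51
byte 10: (9d ⊕ 15) ⊕ 31 = 88 ⊕ 31 = b9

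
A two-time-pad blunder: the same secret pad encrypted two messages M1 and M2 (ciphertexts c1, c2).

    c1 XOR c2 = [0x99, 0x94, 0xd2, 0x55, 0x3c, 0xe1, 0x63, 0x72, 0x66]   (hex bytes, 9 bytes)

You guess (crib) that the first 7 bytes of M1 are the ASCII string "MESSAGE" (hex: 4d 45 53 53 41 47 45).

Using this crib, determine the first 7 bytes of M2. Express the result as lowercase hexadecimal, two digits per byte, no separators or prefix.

d4d181067da626

Since c1 ⊕ c2 = M1 ⊕ M2, XORing with the guessed M1 bytes yields the corresponding M2 bytes: M2 = (c1 ⊕ c2) ⊕ M1.
99 ^ 4d = d4
94 ^ 45 = d1
d2 ^ 53 = 81
55 ^ 53 = 06
3c ^ 41 = 7d
e1 ^ 47 = a6
63 ^ 45 = 26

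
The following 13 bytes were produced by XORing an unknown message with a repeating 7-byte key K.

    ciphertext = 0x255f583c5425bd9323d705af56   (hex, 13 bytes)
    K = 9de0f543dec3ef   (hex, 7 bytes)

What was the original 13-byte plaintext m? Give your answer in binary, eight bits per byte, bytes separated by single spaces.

10111000 10111111 10101101 01111111 10001010 11100110 01010010 00001110 11000011 00100010 01000110 01110001 10010101

The 7-byte key repeats, so the effective keystream is 9d e0 f5 43 de c3 ef 9d e0 f5 43 de c3.
byte 0: 25 xor 9d = b8
byte 1: 5f xor e0 = bf
byte 2: 58 xor f5 = ad
byte 3: 3c xor 43 = 7f
byte 4: 54 xor de = 8a
byte 5: 25 xor c3 = e6
byte 6: bd xor ef = 52
byte 7: 93 xor 9d = 0e
byte 8: 23 xor e0 = c3
byte 9: d7 xor f5 = 22
byte 10: 05 xor 43 = 46
byte 11: af xor de = 71
byte 12: 56 xor c3 = 95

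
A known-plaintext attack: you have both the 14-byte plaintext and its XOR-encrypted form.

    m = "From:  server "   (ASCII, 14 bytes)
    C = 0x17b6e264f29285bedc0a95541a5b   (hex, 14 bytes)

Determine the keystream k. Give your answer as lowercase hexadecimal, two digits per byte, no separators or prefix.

51c48d09c8b2a5cdb978e331687b

Since C = m ⊕ k, XORing both sides with m gives k = m ⊕ C.
byte 0:  70 xor  23 =  81
byte 1: 114 xor 182 = 196
byte 2: 111 xor 226 = 141
byte 3: 109 xor 100 =   9
byte 4:  58 xor 242 = 200
byte 5:  32 xor 146 = 178
byte 6:  32 xor 133 = 165
byte 7: 115 xor 190 = 205
byte 8: 101 xor 220 = 185
byte 9: 114 xor  10 = 120
byte 10: 118 xor 149 = 227
byte 11: 101 xor  84 =  49
byte 12: 114 xor  26 = 104
byte 13:  32 xor  91 = 123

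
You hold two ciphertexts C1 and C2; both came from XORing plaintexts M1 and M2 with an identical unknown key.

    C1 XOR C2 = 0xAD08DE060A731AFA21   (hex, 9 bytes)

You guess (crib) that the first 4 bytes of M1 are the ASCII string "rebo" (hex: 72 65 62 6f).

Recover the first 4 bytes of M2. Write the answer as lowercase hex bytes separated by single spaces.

df 6d bc 69

Since C1 ⊕ C2 = M1 ⊕ M2, XORing with the guessed M1 bytes yields the corresponding M2 bytes: M2 = (C1 ⊕ C2) ⊕ M1.
byte 0: ad ⊕ 72 = df
byte 1: 08 ⊕ 65 = 6d
byte 2: de ⊕ 62 = bc
byte 3: 06 ⊕ 6f = 69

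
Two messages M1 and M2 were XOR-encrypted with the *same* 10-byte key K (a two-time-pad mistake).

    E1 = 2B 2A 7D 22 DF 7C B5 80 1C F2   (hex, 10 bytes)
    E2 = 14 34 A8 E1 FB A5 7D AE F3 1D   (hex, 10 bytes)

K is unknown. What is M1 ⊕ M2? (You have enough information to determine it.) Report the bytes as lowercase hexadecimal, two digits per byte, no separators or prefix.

E1 ⊕ E2 = (M1 ⊕ K) ⊕ (M2 ⊕ K) = M1 ⊕ M2 — the shared key cancels under XOR.
byte 0: 2b XOR 14 = 3f
byte 1: 2a XOR 34 = 1e
byte 2: 7d XOR a8 = d5
byte 3: 22 XOR e1 = c3
byte 4: df XOR fb = 24
byte 5: 7c XOR a5 = d9
byte 6: b5 XOR 7d = c8
byte 7: 80 XOR ae = 2e
byte 8: 1c XOR f3 = ef
byte 9: f2 XOR 1d = ef

3f1ed5c324d9c82eefef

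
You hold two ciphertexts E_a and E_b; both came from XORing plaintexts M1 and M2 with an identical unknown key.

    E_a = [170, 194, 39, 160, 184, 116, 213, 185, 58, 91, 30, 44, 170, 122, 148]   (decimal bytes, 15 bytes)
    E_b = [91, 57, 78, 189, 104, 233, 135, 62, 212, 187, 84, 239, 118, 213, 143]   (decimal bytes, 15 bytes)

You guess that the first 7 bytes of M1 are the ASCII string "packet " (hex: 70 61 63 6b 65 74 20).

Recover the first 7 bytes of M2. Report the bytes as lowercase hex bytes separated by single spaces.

First, E_a ⊕ E_b = (M1 ⊕ K) ⊕ (M2 ⊕ K) = M1 ⊕ M2, so the key drops out. Then M2 = (M1 ⊕ M2) ⊕ M1 over the first 7 bytes.
byte 0: (aa ^ 5b) ^ 70 = f1 ^ 70 = 81
byte 1: (c2 ^ 39) ^ 61 = fb ^ 61 = 9a
byte 2: (27 ^ 4e) ^ 63 = 69 ^ 63 = 0a
byte 3: (a0 ^ bd) ^ 6b = 1d ^ 6b = 76
byte 4: (b8 ^ 68) ^ 65 = d0 ^ 65 = b5
byte 5: (74 ^ e9) ^ 74 = 9d ^ 74 = e9
byte 6: (d5 ^ 87) ^ 20 = 52 ^ 20 = 72

81 9a 0a 76 b5 e9 72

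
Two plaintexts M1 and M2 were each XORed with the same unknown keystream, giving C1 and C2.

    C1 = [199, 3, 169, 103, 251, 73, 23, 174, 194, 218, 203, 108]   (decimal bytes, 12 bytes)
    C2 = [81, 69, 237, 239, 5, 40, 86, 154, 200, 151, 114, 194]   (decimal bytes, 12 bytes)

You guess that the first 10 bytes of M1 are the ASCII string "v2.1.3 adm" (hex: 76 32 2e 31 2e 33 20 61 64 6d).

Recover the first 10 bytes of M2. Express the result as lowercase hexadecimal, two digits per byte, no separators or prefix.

e0746ab9d05261556e20

First, C1 ⊕ C2 = (M1 ⊕ K) ⊕ (M2 ⊕ K) = M1 ⊕ M2, so the key drops out. Then M2 = (M1 ⊕ M2) ⊕ M1 over the first 10 bytes.
byte 0: (c7 ^ 51) ^ 76 = 96 ^ 76 = e0
byte 1: (03 ^ 45) ^ 32 = 46 ^ 32 = 74
byte 2: (a9 ^ ed) ^ 2e = 44 ^ 2e = 6a
byte 3: (67 ^ ef) ^ 31 = 88 ^ 31 = b9
byte 4: (fb ^ 05) ^ 2e = fe ^ 2e = d0
byte 5: (49 ^ 28) ^ 33 = 61 ^ 33 = 52
byte 6: (17 ^ 56) ^ 20 = 41 ^ 20 = 61
byte 7: (ae ^ 9a) ^ 61 = 34 ^ 61 = 55
byte 8: (c2 ^ c8) ^ 64 = 0a ^ 64 = 6e
byte 9: (da ^ 97) ^ 6d = 4d ^ 6d = 20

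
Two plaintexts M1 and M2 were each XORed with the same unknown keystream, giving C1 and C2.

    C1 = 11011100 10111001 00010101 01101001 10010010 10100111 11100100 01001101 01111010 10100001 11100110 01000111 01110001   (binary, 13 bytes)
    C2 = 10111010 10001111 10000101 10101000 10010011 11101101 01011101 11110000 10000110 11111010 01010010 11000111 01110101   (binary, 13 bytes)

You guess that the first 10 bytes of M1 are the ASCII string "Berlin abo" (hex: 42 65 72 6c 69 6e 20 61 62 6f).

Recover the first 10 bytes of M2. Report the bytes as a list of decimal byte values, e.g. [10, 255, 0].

First, C1 ⊕ C2 = (M1 ⊕ K) ⊕ (M2 ⊕ K) = M1 ⊕ M2, so the key drops out. Then M2 = (M1 ⊕ M2) ⊕ M1 over the first 10 bytes.
byte 0: (dc ^ ba) ^ 42 = 66 ^ 42 = 24
byte 1: (b9 ^ 8f) ^ 65 = 36 ^ 65 = 53
byte 2: (15 ^ 85) ^ 72 = 90 ^ 72 = e2
byte 3: (69 ^ a8) ^ 6c = c1 ^ 6c = ad
byte 4: (92 ^ 93) ^ 69 = 01 ^ 69 = 68
byte 5: (a7 ^ ed) ^ 6e = 4a ^ 6e = 24
byte 6: (e4 ^ 5d) ^ 20 = b9 ^ 20 = 99
byte 7: (4d ^ f0) ^ 61 = bd ^ 61 = dc
byte 8: (7a ^ 86) ^ 62 = fc ^ 62 = 9e
byte 9: (a1 ^ fa) ^ 6f = 5b ^ 6f = 34

[36, 83, 226, 173, 104, 36, 153, 220, 158, 52]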